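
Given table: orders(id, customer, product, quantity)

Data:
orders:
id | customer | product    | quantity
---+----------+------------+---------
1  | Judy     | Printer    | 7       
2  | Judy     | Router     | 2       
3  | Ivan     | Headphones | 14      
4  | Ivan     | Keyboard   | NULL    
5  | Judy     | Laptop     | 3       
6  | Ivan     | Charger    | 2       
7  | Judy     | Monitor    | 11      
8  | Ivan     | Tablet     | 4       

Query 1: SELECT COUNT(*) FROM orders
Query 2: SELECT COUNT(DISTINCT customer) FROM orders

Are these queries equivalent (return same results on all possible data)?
No, not equivalent

Query 1 returns: [(8,)]
Query 2 returns: [(2,)]

Reason: COUNT(*) counts rows, COUNT(DISTINCT customer) counts unique customers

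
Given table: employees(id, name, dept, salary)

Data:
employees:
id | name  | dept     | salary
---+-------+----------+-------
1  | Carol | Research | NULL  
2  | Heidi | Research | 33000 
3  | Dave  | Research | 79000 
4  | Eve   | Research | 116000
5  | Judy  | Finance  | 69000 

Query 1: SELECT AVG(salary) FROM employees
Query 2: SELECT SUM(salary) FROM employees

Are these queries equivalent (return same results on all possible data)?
No, not equivalent

Query 1 returns: [(74250.0,)]
Query 2 returns: [(297000,)]

Reason: AVG vs SUM give different aggregate values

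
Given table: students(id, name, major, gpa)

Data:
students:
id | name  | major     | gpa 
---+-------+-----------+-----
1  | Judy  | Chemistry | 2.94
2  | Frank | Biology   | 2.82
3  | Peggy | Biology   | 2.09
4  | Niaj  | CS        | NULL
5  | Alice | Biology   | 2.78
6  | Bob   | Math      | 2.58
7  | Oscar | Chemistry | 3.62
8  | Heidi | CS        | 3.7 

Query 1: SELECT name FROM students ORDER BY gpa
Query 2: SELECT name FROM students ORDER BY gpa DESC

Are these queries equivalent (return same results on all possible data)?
No, not equivalent

Query 1 returns: [('Niaj',), ('Peggy',), ('Bob',), ('Alice',), ('Frank',), ('Judy',), ('Oscar',), ('Heidi',)]
Query 2 returns: [('Heidi',), ('Oscar',), ('Judy',), ('Frank',), ('Alice',), ('Bob',), ('Peggy',), ('Niaj',)]

Reason: ASC vs DESC gives opposite ordering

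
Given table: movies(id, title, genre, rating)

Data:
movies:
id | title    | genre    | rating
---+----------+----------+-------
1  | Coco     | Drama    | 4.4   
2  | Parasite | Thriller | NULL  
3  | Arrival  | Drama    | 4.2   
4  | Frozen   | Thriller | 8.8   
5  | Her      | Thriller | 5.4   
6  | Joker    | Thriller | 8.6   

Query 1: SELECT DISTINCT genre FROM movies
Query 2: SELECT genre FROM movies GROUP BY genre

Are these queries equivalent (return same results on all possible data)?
Yes, equivalent

Both queries return: [('Drama',), ('Thriller',)]

Reason: Both get unique genres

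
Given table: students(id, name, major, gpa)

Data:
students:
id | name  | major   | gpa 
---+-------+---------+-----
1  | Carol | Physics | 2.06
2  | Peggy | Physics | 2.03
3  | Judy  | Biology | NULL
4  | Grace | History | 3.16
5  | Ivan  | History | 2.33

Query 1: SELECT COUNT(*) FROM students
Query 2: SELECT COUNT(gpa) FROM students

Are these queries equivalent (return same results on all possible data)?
No, not equivalent

Query 1 returns: [(5,)]
Query 2 returns: [(4,)]

Reason: COUNT(*) includes NULLs, COUNT(column) excludes them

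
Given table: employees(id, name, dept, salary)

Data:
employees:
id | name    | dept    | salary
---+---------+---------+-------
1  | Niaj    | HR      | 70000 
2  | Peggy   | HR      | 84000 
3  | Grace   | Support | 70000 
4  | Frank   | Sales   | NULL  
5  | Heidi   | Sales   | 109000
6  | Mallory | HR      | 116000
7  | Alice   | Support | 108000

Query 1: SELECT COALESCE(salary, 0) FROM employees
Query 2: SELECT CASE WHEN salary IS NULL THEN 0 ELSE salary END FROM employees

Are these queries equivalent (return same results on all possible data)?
Yes, equivalent

Both queries return: [(0,), (70000,), (70000,), (84000,), (108000,), (109000,), (116000,)]

Reason: COALESCE vs CASE for NULL handling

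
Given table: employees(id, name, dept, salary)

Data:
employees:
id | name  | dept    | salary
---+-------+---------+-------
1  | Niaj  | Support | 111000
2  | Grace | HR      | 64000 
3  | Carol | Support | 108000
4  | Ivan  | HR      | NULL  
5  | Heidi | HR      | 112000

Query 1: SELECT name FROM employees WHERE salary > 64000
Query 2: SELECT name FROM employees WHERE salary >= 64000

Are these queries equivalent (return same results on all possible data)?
No, not equivalent

Query 1 returns: [('Niaj',), ('Carol',), ('Heidi',)]
Query 2 returns: [('Niaj',), ('Grace',), ('Carol',), ('Heidi',)]

Reason: > vs >= gives different results when salary = 64000 exists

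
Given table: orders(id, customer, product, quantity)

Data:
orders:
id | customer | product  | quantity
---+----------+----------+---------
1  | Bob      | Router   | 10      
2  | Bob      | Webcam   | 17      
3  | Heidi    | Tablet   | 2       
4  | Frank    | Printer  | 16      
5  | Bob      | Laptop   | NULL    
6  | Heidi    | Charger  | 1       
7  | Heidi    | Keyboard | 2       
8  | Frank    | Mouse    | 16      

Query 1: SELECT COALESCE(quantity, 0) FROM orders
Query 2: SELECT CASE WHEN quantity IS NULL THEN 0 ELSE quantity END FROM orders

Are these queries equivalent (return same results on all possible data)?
Yes, equivalent

Both queries return: [(0,), (1,), (2,), (2,), (10,), (16,), (16,), (17,)]

Reason: COALESCE vs CASE for NULL handling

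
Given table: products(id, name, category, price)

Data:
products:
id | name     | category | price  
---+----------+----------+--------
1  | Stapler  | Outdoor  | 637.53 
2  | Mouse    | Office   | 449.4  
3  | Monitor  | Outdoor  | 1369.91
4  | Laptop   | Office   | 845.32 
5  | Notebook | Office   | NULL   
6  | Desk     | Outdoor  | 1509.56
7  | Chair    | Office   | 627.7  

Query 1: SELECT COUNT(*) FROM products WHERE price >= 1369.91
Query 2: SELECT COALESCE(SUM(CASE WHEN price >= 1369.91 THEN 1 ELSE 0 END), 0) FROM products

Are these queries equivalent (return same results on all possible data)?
Yes, equivalent

Both queries return: [(2,)]

Reason: COUNT with WHERE vs conditional SUM (COALESCE handles empty-table NULL)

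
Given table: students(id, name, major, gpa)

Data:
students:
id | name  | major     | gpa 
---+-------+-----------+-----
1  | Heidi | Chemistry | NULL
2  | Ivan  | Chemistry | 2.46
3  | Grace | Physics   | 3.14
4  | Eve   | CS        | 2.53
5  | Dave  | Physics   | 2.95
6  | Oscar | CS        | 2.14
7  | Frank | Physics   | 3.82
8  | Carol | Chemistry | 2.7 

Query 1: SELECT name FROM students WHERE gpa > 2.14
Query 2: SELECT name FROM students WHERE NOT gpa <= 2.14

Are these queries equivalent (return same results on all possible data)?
Yes, equivalent

Both queries return: [('Carol',), ('Dave',), ('Eve',), ('Frank',), ('Grace',), ('Ivan',)]

Reason: Both filter gpa > 2.14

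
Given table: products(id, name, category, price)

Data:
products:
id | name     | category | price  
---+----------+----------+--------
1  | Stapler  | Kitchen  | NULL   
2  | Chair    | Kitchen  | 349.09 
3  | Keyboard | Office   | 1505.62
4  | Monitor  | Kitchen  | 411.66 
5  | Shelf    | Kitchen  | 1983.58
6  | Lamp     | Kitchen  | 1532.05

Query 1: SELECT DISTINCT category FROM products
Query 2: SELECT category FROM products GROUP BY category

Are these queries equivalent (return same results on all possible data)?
Yes, equivalent

Both queries return: [('Kitchen',), ('Office',)]

Reason: Both get unique categorys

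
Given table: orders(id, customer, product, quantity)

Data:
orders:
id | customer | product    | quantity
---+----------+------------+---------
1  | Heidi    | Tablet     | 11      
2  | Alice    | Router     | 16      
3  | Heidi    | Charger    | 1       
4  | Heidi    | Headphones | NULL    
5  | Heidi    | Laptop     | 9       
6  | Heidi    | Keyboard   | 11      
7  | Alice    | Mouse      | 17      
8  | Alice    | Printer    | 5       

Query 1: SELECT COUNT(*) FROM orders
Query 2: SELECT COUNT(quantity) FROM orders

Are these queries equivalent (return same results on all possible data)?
No, not equivalent

Query 1 returns: [(8,)]
Query 2 returns: [(7,)]

Reason: COUNT(*) includes NULLs, COUNT(column) excludes them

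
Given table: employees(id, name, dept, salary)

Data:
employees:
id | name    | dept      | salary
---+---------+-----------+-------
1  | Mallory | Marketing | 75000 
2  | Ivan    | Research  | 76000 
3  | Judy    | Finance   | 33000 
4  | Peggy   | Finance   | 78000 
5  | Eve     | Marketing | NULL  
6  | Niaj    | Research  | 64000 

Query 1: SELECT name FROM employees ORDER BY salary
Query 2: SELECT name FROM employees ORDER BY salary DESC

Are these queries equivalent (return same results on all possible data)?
No, not equivalent

Query 1 returns: [('Eve',), ('Judy',), ('Niaj',), ('Mallory',), ('Ivan',), ('Peggy',)]
Query 2 returns: [('Peggy',), ('Ivan',), ('Mallory',), ('Niaj',), ('Judy',), ('Eve',)]

Reason: ASC vs DESC gives opposite ordering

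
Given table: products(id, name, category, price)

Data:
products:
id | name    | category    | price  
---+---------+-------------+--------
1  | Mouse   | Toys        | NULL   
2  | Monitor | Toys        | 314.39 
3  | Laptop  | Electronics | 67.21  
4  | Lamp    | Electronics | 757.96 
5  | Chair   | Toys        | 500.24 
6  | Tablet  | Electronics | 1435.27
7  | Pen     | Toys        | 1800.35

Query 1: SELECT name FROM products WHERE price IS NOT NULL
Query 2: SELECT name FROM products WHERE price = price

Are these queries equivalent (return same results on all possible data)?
Yes, equivalent

Both queries return: [('Chair',), ('Lamp',), ('Laptop',), ('Monitor',), ('Pen',), ('Tablet',)]

Reason: IS NOT NULL vs self-equality (both exclude NULLs)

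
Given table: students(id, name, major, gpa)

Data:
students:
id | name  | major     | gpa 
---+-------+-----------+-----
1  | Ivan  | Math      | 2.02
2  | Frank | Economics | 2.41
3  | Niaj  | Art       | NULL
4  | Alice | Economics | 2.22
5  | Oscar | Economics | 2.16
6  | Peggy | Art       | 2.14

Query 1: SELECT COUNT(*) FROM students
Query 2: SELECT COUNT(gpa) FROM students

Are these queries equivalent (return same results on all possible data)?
No, not equivalent

Query 1 returns: [(6,)]
Query 2 returns: [(5,)]

Reason: COUNT(*) includes NULLs, COUNT(column) excludes them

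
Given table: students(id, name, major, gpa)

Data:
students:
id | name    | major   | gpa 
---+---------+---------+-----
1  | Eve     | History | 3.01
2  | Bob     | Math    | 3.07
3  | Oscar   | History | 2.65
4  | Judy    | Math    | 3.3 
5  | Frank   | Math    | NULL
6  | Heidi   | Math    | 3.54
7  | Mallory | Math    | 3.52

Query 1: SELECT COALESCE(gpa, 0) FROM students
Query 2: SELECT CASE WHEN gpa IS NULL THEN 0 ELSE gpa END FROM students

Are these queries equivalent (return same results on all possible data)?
Yes, equivalent

Both queries return: [(0,), (2.65,), (3.01,), (3.07,), (3.3,), (3.52,), (3.54,)]

Reason: COALESCE vs CASE for NULL handling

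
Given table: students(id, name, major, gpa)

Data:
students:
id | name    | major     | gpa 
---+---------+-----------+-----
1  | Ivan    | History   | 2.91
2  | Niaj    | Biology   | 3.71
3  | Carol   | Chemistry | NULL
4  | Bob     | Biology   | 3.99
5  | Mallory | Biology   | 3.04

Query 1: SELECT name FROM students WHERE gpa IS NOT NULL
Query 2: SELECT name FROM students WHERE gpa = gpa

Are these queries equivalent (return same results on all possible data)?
Yes, equivalent

Both queries return: [('Bob',), ('Ivan',), ('Mallory',), ('Niaj',)]

Reason: IS NOT NULL vs self-equality (both exclude NULLs)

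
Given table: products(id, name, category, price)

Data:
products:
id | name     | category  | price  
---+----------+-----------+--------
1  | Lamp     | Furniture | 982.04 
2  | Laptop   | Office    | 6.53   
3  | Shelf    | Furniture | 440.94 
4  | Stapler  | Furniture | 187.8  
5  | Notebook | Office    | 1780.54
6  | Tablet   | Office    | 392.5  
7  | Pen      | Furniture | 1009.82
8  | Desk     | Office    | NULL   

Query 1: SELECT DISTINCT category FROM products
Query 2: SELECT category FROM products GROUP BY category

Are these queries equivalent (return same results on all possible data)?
Yes, equivalent

Both queries return: [('Furniture',), ('Office',)]

Reason: Both get unique categorys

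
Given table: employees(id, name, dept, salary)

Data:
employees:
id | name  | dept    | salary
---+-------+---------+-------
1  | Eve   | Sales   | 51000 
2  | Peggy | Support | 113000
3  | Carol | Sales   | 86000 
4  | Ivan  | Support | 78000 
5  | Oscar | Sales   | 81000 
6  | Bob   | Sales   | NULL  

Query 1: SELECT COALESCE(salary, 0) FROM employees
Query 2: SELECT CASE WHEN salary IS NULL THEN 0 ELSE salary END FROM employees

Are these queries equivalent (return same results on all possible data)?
Yes, equivalent

Both queries return: [(0,), (51000,), (78000,), (81000,), (86000,), (113000,)]

Reason: COALESCE vs CASE for NULL handling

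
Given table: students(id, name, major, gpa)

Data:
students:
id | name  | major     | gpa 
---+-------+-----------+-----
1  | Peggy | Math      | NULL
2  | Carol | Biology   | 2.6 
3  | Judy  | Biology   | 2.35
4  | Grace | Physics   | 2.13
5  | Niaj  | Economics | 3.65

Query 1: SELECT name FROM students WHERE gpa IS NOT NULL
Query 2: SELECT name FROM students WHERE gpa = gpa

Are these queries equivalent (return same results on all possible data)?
Yes, equivalent

Both queries return: [('Carol',), ('Grace',), ('Judy',), ('Niaj',)]

Reason: IS NOT NULL vs self-equality (both exclude NULLs)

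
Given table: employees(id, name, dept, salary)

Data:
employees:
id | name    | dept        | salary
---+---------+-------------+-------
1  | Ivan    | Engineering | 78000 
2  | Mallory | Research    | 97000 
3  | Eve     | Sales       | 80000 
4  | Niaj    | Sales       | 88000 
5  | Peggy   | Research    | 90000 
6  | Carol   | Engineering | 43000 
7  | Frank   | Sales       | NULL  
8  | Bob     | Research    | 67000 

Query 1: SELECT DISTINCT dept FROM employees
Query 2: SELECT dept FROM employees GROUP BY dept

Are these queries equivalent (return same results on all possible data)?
Yes, equivalent

Both queries return: [('Engineering',), ('Research',), ('Sales',)]

Reason: Both get unique depts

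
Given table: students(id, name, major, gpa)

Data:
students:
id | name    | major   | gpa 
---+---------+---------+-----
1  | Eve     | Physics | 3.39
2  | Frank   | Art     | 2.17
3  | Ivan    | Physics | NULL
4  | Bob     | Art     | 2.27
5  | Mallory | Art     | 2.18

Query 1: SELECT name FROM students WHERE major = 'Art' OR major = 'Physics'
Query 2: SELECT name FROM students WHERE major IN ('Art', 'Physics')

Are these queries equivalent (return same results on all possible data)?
Yes, equivalent

Both queries return: [('Bob',), ('Eve',), ('Frank',), ('Ivan',), ('Mallory',)]

Reason: OR vs IN are equivalent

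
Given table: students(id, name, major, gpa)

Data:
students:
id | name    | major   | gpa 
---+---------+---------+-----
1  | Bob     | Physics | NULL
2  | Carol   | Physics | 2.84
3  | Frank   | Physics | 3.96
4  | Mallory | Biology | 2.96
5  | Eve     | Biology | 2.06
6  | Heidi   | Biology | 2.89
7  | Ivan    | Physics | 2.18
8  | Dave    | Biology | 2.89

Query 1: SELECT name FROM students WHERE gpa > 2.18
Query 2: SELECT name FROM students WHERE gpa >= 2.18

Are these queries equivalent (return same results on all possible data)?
No, not equivalent

Query 1 returns: [('Carol',), ('Frank',), ('Mallory',), ('Heidi',), ('Dave',)]
Query 2 returns: [('Carol',), ('Frank',), ('Mallory',), ('Heidi',), ('Ivan',), ('Dave',)]

Reason: > vs >= gives different results when gpa = 2.18 exists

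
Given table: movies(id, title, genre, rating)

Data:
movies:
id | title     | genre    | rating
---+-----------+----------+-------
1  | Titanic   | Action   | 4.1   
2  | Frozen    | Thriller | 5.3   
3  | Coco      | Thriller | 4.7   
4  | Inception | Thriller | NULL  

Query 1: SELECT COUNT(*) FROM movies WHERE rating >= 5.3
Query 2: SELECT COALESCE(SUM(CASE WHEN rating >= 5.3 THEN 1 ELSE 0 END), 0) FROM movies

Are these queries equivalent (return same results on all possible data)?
Yes, equivalent

Both queries return: [(1,)]

Reason: COUNT with WHERE vs conditional SUM (COALESCE handles empty-table NULL)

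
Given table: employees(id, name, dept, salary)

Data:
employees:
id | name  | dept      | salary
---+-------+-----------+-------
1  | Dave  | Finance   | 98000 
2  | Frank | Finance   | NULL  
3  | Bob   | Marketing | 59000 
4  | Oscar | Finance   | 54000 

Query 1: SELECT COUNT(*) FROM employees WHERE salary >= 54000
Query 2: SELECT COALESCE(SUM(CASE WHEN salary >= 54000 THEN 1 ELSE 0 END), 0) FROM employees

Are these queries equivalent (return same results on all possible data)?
Yes, equivalent

Both queries return: [(3,)]

Reason: COUNT with WHERE vs conditional SUM (COALESCE handles empty-table NULL)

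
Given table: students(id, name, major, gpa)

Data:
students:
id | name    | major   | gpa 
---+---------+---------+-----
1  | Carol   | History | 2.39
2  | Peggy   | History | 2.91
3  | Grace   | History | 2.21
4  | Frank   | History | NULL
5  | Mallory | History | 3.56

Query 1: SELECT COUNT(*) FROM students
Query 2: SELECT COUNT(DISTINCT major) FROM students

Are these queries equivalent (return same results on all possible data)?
No, not equivalent

Query 1 returns: [(5,)]
Query 2 returns: [(1,)]

Reason: COUNT(*) counts rows, COUNT(DISTINCT major) counts unique majors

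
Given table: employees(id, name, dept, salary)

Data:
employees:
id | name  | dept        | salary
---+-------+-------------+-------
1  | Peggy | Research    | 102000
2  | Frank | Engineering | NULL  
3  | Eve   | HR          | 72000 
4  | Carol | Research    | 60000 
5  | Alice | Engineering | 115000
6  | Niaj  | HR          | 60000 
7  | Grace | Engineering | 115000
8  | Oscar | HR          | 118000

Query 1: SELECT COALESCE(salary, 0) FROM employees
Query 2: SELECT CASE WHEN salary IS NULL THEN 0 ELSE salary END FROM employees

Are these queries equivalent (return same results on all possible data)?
Yes, equivalent

Both queries return: [(0,), (60000,), (60000,), (72000,), (102000,), (115000,), (115000,), (118000,)]

Reason: COALESCE vs CASE for NULL handling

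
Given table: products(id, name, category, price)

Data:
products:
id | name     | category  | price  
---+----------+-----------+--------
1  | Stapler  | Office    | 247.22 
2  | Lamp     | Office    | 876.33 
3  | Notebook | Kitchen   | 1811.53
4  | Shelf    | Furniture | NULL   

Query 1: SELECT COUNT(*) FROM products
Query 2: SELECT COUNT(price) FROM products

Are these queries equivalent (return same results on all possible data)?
No, not equivalent

Query 1 returns: [(4,)]
Query 2 returns: [(3,)]

Reason: COUNT(*) includes NULLs, COUNT(column) excludes them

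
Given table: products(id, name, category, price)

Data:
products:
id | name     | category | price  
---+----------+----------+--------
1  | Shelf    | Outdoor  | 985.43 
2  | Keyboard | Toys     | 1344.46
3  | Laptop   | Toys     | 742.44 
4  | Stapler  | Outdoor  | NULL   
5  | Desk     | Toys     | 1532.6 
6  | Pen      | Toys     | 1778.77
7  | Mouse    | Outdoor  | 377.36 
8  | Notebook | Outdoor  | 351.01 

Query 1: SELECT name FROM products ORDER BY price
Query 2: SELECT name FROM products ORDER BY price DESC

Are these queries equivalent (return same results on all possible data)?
No, not equivalent

Query 1 returns: [('Stapler',), ('Notebook',), ('Mouse',), ('Laptop',), ('Shelf',), ('Keyboard',), ('Desk',), ('Pen',)]
Query 2 returns: [('Pen',), ('Desk',), ('Keyboard',), ('Shelf',), ('Laptop',), ('Mouse',), ('Notebook',), ('Stapler',)]

Reason: ASC vs DESC gives opposite ordering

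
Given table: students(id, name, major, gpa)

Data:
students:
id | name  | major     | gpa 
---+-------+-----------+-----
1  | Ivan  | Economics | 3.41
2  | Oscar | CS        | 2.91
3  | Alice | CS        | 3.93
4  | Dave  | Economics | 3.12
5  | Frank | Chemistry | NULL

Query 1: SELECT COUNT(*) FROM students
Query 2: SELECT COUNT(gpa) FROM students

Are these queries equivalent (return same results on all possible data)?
No, not equivalent

Query 1 returns: [(5,)]
Query 2 returns: [(4,)]

Reason: COUNT(*) includes NULLs, COUNT(column) excludes them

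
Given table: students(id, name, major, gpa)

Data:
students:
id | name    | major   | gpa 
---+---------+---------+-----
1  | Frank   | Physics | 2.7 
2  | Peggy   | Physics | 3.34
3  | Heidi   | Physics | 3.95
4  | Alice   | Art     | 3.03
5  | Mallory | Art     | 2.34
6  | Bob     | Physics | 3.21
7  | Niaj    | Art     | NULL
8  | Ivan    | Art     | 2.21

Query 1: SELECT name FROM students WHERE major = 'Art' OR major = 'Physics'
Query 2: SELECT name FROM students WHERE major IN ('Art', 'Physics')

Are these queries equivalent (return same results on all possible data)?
Yes, equivalent

Both queries return: [('Alice',), ('Bob',), ('Frank',), ('Heidi',), ('Ivan',), ('Mallory',), ('Niaj',), ('Peggy',)]

Reason: OR vs IN are equivalent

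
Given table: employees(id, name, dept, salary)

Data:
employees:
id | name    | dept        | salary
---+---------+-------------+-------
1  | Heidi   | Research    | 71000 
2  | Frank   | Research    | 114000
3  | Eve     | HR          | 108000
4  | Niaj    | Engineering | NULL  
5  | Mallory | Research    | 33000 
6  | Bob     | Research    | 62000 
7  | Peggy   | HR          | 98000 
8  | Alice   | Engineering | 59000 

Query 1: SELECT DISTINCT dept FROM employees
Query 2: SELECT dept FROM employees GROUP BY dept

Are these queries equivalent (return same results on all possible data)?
Yes, equivalent

Both queries return: [('Engineering',), ('HR',), ('Research',)]

Reason: Both get unique depts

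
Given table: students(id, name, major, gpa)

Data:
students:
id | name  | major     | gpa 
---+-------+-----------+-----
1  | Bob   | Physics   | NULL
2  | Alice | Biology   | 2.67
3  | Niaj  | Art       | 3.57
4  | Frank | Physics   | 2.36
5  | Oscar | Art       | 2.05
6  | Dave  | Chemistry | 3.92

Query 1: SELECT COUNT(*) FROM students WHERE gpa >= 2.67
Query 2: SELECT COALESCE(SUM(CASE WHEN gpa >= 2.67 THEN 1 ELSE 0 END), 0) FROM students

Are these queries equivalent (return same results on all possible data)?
Yes, equivalent

Both queries return: [(3,)]

Reason: COUNT with WHERE vs conditional SUM (COALESCE handles empty-table NULL)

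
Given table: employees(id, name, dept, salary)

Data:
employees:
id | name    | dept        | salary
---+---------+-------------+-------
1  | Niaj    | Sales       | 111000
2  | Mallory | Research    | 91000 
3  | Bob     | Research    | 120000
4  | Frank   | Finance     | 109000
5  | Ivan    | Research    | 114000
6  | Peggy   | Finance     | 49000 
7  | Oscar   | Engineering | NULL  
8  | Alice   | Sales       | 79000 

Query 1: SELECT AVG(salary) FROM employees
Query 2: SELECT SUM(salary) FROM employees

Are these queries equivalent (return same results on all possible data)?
No, not equivalent

Query 1 returns: [(96142.85714285714,)]
Query 2 returns: [(673000,)]

Reason: AVG vs SUM give different aggregate values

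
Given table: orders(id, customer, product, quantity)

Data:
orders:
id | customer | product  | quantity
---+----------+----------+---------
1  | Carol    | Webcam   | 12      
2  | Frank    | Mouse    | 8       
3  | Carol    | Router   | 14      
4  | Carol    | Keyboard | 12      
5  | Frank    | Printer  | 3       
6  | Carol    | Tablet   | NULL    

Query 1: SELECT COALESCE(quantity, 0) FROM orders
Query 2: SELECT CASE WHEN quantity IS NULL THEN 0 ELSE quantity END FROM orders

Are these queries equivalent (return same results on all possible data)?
Yes, equivalent

Both queries return: [(0,), (3,), (8,), (12,), (12,), (14,)]

Reason: COALESCE vs CASE for NULL handling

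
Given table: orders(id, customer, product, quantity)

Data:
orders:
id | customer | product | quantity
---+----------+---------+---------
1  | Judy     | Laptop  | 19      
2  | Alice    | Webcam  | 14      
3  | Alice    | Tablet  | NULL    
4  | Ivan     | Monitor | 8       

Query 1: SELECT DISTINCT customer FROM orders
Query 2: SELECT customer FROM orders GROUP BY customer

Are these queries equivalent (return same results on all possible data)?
Yes, equivalent

Both queries return: [('Alice',), ('Ivan',), ('Judy',)]

Reason: Both get unique customers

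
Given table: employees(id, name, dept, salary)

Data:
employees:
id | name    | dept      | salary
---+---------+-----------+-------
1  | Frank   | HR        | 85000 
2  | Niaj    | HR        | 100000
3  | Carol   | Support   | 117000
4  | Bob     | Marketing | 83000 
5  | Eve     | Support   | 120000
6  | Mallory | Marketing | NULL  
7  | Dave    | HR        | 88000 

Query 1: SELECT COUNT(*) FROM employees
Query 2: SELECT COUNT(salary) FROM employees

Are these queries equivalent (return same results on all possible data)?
No, not equivalent

Query 1 returns: [(7,)]
Query 2 returns: [(6,)]

Reason: COUNT(*) includes NULLs, COUNT(column) excludes them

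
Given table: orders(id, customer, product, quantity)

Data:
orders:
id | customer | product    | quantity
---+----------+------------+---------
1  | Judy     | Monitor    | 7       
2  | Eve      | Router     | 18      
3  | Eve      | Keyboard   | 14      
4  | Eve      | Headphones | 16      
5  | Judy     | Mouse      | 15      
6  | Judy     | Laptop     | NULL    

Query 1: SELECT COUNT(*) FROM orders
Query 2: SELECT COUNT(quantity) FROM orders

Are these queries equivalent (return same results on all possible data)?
No, not equivalent

Query 1 returns: [(6,)]
Query 2 returns: [(5,)]

Reason: COUNT(*) includes NULLs, COUNT(column) excludes them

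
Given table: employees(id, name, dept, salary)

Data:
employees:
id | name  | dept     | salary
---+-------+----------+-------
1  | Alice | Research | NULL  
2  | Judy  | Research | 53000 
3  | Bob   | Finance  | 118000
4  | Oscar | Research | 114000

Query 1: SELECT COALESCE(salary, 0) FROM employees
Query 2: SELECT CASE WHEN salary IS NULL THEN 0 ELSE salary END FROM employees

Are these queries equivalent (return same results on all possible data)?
Yes, equivalent

Both queries return: [(0,), (53000,), (114000,), (118000,)]

Reason: COALESCE vs CASE for NULL handling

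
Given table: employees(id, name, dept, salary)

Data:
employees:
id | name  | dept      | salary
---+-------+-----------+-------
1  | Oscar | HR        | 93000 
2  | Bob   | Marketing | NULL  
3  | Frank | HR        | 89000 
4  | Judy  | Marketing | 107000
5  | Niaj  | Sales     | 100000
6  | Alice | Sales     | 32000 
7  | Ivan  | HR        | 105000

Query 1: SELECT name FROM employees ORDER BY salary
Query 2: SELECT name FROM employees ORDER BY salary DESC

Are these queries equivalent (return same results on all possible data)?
No, not equivalent

Query 1 returns: [('Bob',), ('Alice',), ('Frank',), ('Oscar',), ('Niaj',), ('Ivan',), ('Judy',)]
Query 2 returns: [('Judy',), ('Ivan',), ('Niaj',), ('Oscar',), ('Frank',), ('Alice',), ('Bob',)]

Reason: ASC vs DESC gives opposite ordering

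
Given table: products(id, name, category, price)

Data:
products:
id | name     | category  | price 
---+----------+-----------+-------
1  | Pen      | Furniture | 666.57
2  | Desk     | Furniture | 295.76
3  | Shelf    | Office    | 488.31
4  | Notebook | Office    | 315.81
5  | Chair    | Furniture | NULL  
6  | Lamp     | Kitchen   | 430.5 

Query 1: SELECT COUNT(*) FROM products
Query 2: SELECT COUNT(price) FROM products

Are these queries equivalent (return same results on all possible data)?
No, not equivalent

Query 1 returns: [(6,)]
Query 2 returns: [(5,)]

Reason: COUNT(*) includes NULLs, COUNT(column) excludes them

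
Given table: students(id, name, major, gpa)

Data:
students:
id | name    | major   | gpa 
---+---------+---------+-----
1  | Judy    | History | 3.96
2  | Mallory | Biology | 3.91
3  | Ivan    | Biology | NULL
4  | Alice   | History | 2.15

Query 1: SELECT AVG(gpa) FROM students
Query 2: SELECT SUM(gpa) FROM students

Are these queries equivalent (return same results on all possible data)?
No, not equivalent

Query 1 returns: [(3.34,)]
Query 2 returns: [(10.02,)]

Reason: AVG vs SUM give different aggregate values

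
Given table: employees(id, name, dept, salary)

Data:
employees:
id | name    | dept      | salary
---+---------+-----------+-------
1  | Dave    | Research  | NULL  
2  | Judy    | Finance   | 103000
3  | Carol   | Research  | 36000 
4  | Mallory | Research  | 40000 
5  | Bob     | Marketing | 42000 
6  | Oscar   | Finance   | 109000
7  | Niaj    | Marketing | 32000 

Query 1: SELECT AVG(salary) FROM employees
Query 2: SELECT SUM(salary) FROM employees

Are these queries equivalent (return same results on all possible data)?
No, not equivalent

Query 1 returns: [(60333.333333333336,)]
Query 2 returns: [(362000,)]

Reason: AVG vs SUM give different aggregate values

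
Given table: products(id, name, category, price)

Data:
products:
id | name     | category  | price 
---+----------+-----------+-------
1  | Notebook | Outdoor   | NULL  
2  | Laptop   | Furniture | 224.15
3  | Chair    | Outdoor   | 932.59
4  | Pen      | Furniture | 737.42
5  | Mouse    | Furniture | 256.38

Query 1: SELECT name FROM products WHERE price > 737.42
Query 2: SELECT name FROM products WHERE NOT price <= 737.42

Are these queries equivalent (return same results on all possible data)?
Yes, equivalent

Both queries return: [('Chair',)]

Reason: Both filter price > 737.42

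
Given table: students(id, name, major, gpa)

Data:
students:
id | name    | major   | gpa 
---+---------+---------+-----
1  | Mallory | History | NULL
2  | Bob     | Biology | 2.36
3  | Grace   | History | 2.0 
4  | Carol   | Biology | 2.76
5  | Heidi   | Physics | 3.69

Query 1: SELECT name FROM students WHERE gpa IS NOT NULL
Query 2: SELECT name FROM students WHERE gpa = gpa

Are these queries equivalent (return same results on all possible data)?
Yes, equivalent

Both queries return: [('Bob',), ('Carol',), ('Grace',), ('Heidi',)]

Reason: IS NOT NULL vs self-equality (both exclude NULLs)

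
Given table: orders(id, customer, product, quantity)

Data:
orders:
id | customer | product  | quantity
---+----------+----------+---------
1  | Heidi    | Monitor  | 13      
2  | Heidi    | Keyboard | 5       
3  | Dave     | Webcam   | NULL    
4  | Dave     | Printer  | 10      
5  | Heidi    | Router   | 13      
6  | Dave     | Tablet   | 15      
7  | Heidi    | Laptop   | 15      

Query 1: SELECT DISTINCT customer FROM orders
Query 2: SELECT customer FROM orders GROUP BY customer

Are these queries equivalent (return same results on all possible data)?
Yes, equivalent

Both queries return: [('Dave',), ('Heidi',)]

Reason: Both get unique customers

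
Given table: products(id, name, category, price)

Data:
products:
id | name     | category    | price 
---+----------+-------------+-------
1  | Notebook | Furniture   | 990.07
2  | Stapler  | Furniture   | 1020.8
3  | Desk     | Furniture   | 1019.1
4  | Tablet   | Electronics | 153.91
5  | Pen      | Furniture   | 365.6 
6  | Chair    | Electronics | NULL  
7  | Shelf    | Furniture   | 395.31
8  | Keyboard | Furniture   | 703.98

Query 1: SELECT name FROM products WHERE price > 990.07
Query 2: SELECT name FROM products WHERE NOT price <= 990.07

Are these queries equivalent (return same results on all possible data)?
Yes, equivalent

Both queries return: [('Desk',), ('Stapler',)]

Reason: Both filter price > 990.07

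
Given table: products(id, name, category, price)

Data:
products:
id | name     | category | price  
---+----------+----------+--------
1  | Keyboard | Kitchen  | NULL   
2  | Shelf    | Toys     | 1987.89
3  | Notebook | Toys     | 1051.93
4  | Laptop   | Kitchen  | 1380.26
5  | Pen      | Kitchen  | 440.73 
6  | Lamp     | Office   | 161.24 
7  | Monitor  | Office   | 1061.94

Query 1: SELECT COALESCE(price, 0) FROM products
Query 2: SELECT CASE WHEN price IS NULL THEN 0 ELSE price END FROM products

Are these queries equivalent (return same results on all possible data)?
Yes, equivalent

Both queries return: [(0,), (161.24,), (440.73,), (1051.93,), (1061.94,), (1380.26,), (1987.89,)]

Reason: COALESCE vs CASE for NULL handling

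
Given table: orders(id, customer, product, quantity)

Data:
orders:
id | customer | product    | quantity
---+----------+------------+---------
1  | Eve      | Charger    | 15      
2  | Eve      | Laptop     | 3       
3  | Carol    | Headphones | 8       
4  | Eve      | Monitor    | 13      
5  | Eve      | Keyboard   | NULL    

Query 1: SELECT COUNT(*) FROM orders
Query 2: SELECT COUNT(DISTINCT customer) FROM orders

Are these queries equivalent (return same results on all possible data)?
No, not equivalent

Query 1 returns: [(5,)]
Query 2 returns: [(2,)]

Reason: COUNT(*) counts rows, COUNT(DISTINCT customer) counts unique customers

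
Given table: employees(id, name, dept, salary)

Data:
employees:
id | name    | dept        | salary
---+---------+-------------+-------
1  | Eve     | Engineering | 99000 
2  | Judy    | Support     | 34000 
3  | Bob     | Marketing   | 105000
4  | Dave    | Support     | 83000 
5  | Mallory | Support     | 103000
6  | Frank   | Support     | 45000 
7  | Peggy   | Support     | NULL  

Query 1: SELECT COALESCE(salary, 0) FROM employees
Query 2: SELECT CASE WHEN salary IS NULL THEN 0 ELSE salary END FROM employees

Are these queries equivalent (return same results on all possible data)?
Yes, equivalent

Both queries return: [(0,), (34000,), (45000,), (83000,), (99000,), (103000,), (105000,)]

Reason: COALESCE vs CASE for NULL handling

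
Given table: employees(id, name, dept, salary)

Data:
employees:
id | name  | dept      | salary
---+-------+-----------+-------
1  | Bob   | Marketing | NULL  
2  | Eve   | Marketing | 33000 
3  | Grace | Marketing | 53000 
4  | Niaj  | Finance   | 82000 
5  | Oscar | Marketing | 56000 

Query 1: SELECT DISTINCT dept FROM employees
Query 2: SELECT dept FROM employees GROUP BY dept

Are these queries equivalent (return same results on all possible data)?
Yes, equivalent

Both queries return: [('Finance',), ('Marketing',)]

Reason: Both get unique depts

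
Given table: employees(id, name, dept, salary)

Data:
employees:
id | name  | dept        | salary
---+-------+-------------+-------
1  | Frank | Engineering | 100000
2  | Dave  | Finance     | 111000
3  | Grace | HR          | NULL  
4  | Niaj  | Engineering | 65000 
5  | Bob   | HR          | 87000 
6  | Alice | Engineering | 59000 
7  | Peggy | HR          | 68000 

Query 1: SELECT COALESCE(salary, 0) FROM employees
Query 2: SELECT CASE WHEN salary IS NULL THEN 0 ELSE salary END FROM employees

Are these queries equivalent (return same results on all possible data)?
Yes, equivalent

Both queries return: [(0,), (59000,), (65000,), (68000,), (87000,), (100000,), (111000,)]

Reason: COALESCE vs CASE for NULL handling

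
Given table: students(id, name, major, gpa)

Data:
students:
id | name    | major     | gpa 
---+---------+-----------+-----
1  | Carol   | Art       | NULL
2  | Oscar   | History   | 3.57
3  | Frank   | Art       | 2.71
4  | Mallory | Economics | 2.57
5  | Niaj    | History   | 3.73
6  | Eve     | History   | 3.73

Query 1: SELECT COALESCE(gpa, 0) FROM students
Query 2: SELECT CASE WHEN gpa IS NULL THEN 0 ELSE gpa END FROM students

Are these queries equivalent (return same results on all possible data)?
Yes, equivalent

Both queries return: [(0,), (2.57,), (2.71,), (3.57,), (3.73,), (3.73,)]

Reason: COALESCE vs CASE for NULL handling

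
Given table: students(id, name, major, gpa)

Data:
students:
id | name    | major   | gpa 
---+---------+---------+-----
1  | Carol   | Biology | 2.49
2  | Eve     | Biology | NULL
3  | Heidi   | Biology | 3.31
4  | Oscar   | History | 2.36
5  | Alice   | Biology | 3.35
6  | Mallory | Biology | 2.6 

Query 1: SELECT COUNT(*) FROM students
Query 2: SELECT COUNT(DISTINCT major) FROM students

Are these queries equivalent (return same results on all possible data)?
No, not equivalent

Query 1 returns: [(6,)]
Query 2 returns: [(2,)]

Reason: COUNT(*) counts rows, COUNT(DISTINCT major) counts unique majors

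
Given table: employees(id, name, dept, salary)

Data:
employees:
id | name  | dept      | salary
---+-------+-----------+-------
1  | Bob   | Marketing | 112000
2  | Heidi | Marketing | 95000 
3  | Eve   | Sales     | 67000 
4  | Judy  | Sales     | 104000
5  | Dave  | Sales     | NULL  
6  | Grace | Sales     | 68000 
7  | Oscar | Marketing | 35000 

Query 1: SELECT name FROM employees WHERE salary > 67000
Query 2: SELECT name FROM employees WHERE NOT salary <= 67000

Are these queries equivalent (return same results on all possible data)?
Yes, equivalent

Both queries return: [('Bob',), ('Grace',), ('Heidi',), ('Judy',)]

Reason: Both filter salary > 67000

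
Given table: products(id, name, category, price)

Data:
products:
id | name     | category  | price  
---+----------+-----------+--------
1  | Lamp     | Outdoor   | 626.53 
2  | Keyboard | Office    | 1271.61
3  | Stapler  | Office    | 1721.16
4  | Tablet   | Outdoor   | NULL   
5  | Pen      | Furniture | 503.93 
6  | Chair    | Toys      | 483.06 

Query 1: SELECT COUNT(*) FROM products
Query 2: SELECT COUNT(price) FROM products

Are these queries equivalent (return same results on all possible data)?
No, not equivalent

Query 1 returns: [(6,)]
Query 2 returns: [(5,)]

Reason: COUNT(*) includes NULLs, COUNT(column) excludes them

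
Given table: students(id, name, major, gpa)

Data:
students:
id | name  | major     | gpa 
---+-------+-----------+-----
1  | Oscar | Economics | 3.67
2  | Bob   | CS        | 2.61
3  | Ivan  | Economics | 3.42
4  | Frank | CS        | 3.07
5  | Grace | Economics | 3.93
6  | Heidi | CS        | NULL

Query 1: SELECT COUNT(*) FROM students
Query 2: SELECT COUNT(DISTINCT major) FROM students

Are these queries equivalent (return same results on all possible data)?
No, not equivalent

Query 1 returns: [(6,)]
Query 2 returns: [(2,)]

Reason: COUNT(*) counts rows, COUNT(DISTINCT major) counts unique majors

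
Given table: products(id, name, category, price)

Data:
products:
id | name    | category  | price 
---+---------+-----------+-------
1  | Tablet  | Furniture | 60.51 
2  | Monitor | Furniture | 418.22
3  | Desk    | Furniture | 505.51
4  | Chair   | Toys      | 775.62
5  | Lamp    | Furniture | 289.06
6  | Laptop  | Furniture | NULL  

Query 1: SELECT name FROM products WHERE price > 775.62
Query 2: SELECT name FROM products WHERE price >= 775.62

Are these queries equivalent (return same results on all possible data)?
No, not equivalent

Query 1 returns: []
Query 2 returns: [('Chair',)]

Reason: > vs >= gives different results when price = 775.62 exists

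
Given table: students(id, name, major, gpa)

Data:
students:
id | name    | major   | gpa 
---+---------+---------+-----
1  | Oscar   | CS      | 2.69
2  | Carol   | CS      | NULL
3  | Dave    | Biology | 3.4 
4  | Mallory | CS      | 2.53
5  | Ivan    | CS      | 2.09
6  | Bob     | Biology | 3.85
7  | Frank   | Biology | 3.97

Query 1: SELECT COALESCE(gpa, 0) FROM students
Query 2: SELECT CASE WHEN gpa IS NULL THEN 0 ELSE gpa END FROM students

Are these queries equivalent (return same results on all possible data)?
Yes, equivalent

Both queries return: [(0,), (2.09,), (2.53,), (2.69,), (3.4,), (3.85,), (3.97,)]

Reason: COALESCE vs CASE for NULL handling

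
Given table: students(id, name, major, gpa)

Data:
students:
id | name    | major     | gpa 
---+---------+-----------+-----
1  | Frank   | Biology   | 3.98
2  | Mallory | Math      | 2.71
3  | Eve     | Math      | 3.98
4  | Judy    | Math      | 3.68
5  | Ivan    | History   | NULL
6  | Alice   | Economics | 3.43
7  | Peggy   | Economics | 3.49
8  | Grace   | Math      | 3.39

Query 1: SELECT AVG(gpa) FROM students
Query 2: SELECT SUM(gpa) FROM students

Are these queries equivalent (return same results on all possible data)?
No, not equivalent

Query 1 returns: [(3.5228571428571427,)]
Query 2 returns: [(24.66,)]

Reason: AVG vs SUM give different aggregate values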